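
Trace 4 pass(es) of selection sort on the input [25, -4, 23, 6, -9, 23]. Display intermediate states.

Pass 1: Select minimum -9 at index 4, swap -> [-9, -4, 23, 6, 25, 23]
Pass 2: Select minimum -4 at index 1, swap -> [-9, -4, 23, 6, 25, 23]
Pass 3: Select minimum 6 at index 3, swap -> [-9, -4, 6, 23, 25, 23]
Pass 4: Select minimum 23 at index 3, swap -> [-9, -4, 6, 23, 25, 23]


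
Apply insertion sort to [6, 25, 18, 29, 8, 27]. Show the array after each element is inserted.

First element 6 is already 'sorted'
Insert 25: shifted 0 elements -> [6, 25, 18, 29, 8, 27]
Insert 18: shifted 1 elements -> [6, 18, 25, 29, 8, 27]
Insert 29: shifted 0 elements -> [6, 18, 25, 29, 8, 27]
Insert 8: shifted 3 elements -> [6, 8, 18, 25, 29, 27]
Insert 27: shifted 1 elements -> [6, 8, 18, 25, 27, 29]


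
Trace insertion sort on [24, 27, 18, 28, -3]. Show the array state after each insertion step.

First element 24 is already 'sorted'
Insert 27: shifted 0 elements -> [24, 27, 18, 28, -3]
Insert 18: shifted 2 elements -> [18, 24, 27, 28, -3]
Insert 28: shifted 0 elements -> [18, 24, 27, 28, -3]
Insert -3: shifted 4 elements -> [-3, 18, 24, 27, 28]


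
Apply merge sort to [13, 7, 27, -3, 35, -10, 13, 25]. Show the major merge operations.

Divide and conquer:
  Merge [13] + [7] -> [7, 13]
  Merge [27] + [-3] -> [-3, 27]
  Merge [7, 13] + [-3, 27] -> [-3, 7, 13, 27]
  Merge [35] + [-10] -> [-10, 35]
  Merge [13] + [25] -> [13, 25]
  Merge [-10, 35] + [13, 25] -> [-10, 13, 25, 35]
  Merge [-3, 7, 13, 27] + [-10, 13, 25, 35] -> [-10, -3, 7, 13, 13, 25, 27, 35]


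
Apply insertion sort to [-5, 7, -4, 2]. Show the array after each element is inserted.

First element -5 is already 'sorted'
Insert 7: shifted 0 elements -> [-5, 7, -4, 2]
Insert -4: shifted 1 elements -> [-5, -4, 7, 2]
Insert 2: shifted 1 elements -> [-5, -4, 2, 7]


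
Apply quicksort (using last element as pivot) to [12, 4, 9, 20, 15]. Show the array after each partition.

Partition 1: pivot=15 at index 3 -> [12, 4, 9, 15, 20]
Partition 2: pivot=9 at index 1 -> [4, 9, 12, 15, 20]


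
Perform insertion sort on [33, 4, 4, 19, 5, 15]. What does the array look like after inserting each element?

First element 33 is already 'sorted'
Insert 4: shifted 1 elements -> [4, 33, 4, 19, 5, 15]
Insert 4: shifted 1 elements -> [4, 4, 33, 19, 5, 15]
Insert 19: shifted 1 elements -> [4, 4, 19, 33, 5, 15]
Insert 5: shifted 2 elements -> [4, 4, 5, 19, 33, 15]
Insert 15: shifted 2 elements -> [4, 4, 5, 15, 19, 33]


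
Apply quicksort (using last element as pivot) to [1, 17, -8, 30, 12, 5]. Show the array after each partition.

Partition 1: pivot=5 at index 2 -> [1, -8, 5, 30, 12, 17]
Partition 2: pivot=-8 at index 0 -> [-8, 1, 5, 30, 12, 17]
Partition 3: pivot=17 at index 4 -> [-8, 1, 5, 12, 17, 30]


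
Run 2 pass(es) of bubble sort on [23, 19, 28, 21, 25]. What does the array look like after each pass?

After pass 1: [19, 23, 21, 25, 28] (3 swaps)
After pass 2: [19, 21, 23, 25, 28] (1 swaps)
Total swaps: 4


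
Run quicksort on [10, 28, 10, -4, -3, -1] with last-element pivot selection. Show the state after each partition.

Partition 1: pivot=-1 at index 2 -> [-4, -3, -1, 10, 28, 10]
Partition 2: pivot=-3 at index 1 -> [-4, -3, -1, 10, 28, 10]
Partition 3: pivot=10 at index 4 -> [-4, -3, -1, 10, 10, 28]


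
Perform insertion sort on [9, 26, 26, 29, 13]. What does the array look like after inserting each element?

First element 9 is already 'sorted'
Insert 26: shifted 0 elements -> [9, 26, 26, 29, 13]
Insert 26: shifted 0 elements -> [9, 26, 26, 29, 13]
Insert 29: shifted 0 elements -> [9, 26, 26, 29, 13]
Insert 13: shifted 3 elements -> [9, 13, 26, 26, 29]


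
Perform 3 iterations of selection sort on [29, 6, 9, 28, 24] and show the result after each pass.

Pass 1: Select minimum 6 at index 1, swap -> [6, 29, 9, 28, 24]
Pass 2: Select minimum 9 at index 2, swap -> [6, 9, 29, 28, 24]
Pass 3: Select minimum 24 at index 4, swap -> [6, 9, 24, 28, 29]


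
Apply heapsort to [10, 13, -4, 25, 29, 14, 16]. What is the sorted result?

Build heap: [29, 25, 16, 10, 13, 14, -4]
Extract 29: [25, 13, 16, 10, -4, 14, 29]
Extract 25: [16, 13, 14, 10, -4, 25, 29]
Extract 16: [14, 13, -4, 10, 16, 25, 29]
Extract 14: [13, 10, -4, 14, 16, 25, 29]
Extract 13: [10, -4, 13, 14, 16, 25, 29]
Extract 10: [-4, 10, 13, 14, 16, 25, 29]


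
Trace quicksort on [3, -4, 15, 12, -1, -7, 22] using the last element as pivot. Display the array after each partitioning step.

Partition 1: pivot=22 at index 6 -> [3, -4, 15, 12, -1, -7, 22]
Partition 2: pivot=-7 at index 0 -> [-7, -4, 15, 12, -1, 3, 22]
Partition 3: pivot=3 at index 3 -> [-7, -4, -1, 3, 15, 12, 22]
Partition 4: pivot=-1 at index 2 -> [-7, -4, -1, 3, 15, 12, 22]
Partition 5: pivot=12 at index 4 -> [-7, -4, -1, 3, 12, 15, 22]


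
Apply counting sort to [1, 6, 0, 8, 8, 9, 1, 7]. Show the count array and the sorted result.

Count array: [1, 2, 0, 0, 0, 0, 1, 1, 2, 1]
(count[i] = number of elements equal to i)
Cumulative count: [1, 3, 3, 3, 3, 3, 4, 5, 7, 8]
Sorted: [0, 1, 1, 6, 7, 8, 8, 9]


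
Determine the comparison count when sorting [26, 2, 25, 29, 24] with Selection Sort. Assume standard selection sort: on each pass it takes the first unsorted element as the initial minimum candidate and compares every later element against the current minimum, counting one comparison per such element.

Pass 1: scan indices 1..4 for the minimum = 4 comparison(s); min is 2, place at index 0 -> [2, 26, 25, 29, 24]
Pass 2: scan indices 2..4 for the minimum = 3 comparison(s); min is 24, place at index 1 -> [2, 24, 25, 29, 26]
Pass 3: scan indices 3..4 for the minimum = 2 comparison(s); min is 25, place at index 2 -> [2, 24, 25, 29, 26]
Pass 4: scan indices 4..4 for the minimum = 1 comparison(s); min is 26, place at index 3 -> [2, 24, 25, 26, 29]
Selection sort always scans the whole unsorted suffix, so the count is (n-1) + (n-2) + ... + 1 = n(n-1)/2 = 5*4/2 = 10 regardless of the input order.
Total comparisons: 4 + 3 + 2 + 1 = 10


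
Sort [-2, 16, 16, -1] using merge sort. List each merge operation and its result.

Divide and conquer:
  Merge [-2] + [16] -> [-2, 16]
  Merge [16] + [-1] -> [-1, 16]
  Merge [-2, 16] + [-1, 16] -> [-2, -1, 16, 16]


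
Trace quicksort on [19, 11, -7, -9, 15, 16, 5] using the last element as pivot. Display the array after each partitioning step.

Partition 1: pivot=5 at index 2 -> [-7, -9, 5, 11, 15, 16, 19]
Partition 2: pivot=-9 at index 0 -> [-9, -7, 5, 11, 15, 16, 19]
Partition 3: pivot=19 at index 6 -> [-9, -7, 5, 11, 15, 16, 19]
Partition 4: pivot=16 at index 5 -> [-9, -7, 5, 11, 15, 16, 19]
Partition 5: pivot=15 at index 4 -> [-9, -7, 5, 11, 15, 16, 19]


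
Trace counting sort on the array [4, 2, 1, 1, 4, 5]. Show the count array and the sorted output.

Count array: [0, 2, 1, 0, 2, 1]
(count[i] = number of elements equal to i)
Cumulative count: [0, 2, 3, 3, 5, 6]
Sorted: [1, 1, 2, 4, 4, 5]


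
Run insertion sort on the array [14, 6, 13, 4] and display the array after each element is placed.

First element 14 is already 'sorted'
Insert 6: shifted 1 elements -> [6, 14, 13, 4]
Insert 13: shifted 1 elements -> [6, 13, 14, 4]
Insert 4: shifted 3 elements -> [4, 6, 13, 14]


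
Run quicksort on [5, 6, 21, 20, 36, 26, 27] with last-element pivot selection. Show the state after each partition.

Partition 1: pivot=27 at index 5 -> [5, 6, 21, 20, 26, 27, 36]
Partition 2: pivot=26 at index 4 -> [5, 6, 21, 20, 26, 27, 36]
Partition 3: pivot=20 at index 2 -> [5, 6, 20, 21, 26, 27, 36]
Partition 4: pivot=6 at index 1 -> [5, 6, 20, 21, 26, 27, 36]


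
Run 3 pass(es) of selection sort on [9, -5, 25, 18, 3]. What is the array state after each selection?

Pass 1: Select minimum -5 at index 1, swap -> [-5, 9, 25, 18, 3]
Pass 2: Select minimum 3 at index 4, swap -> [-5, 3, 25, 18, 9]
Pass 3: Select minimum 9 at index 4, swap -> [-5, 3, 9, 18, 25]


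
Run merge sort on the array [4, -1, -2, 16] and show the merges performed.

Divide and conquer:
  Merge [4] + [-1] -> [-1, 4]
  Merge [-2] + [16] -> [-2, 16]
  Merge [-1, 4] + [-2, 16] -> [-2, -1, 4, 16]


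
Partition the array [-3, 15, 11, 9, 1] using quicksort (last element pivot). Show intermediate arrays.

Partition 1: pivot=1 at index 1 -> [-3, 1, 11, 9, 15]
Partition 2: pivot=15 at index 4 -> [-3, 1, 11, 9, 15]
Partition 3: pivot=9 at index 2 -> [-3, 1, 9, 11, 15]


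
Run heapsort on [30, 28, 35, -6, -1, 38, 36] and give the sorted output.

Build heap: [38, 28, 36, -6, -1, 35, 30]
Extract 38: [36, 28, 35, -6, -1, 30, 38]
Extract 36: [35, 28, 30, -6, -1, 36, 38]
Extract 35: [30, 28, -1, -6, 35, 36, 38]
Extract 30: [28, -6, -1, 30, 35, 36, 38]
Extract 28: [-1, -6, 28, 30, 35, 36, 38]
Extract -1: [-6, -1, 28, 30, 35, 36, 38]


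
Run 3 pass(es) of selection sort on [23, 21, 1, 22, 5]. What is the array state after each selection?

Pass 1: Select minimum 1 at index 2, swap -> [1, 21, 23, 22, 5]
Pass 2: Select minimum 5 at index 4, swap -> [1, 5, 23, 22, 21]
Pass 3: Select minimum 21 at index 4, swap -> [1, 5, 21, 22, 23]


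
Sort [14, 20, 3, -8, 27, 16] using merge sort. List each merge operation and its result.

Divide and conquer:
  Merge [20] + [3] -> [3, 20]
  Merge [14] + [3, 20] -> [3, 14, 20]
  Merge [27] + [16] -> [16, 27]
  Merge [-8] + [16, 27] -> [-8, 16, 27]
  Merge [3, 14, 20] + [-8, 16, 27] -> [-8, 3, 14, 16, 20, 27]


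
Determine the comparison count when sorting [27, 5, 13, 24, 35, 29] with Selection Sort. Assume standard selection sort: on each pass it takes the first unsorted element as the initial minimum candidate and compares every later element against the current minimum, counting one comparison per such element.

Pass 1: scan indices 1..5 for the minimum = 5 comparison(s); min is 5, place at index 0 -> [5, 27, 13, 24, 35, 29]
Pass 2: scan indices 2..5 for the minimum = 4 comparison(s); min is 13, place at index 1 -> [5, 13, 27, 24, 35, 29]
Pass 3: scan indices 3..5 for the minimum = 3 comparison(s); min is 24, place at index 2 -> [5, 13, 24, 27, 35, 29]
Pass 4: scan indices 4..5 for the minimum = 2 comparison(s); min is 27, place at index 3 -> [5, 13, 24, 27, 35, 29]
Pass 5: scan indices 5..5 for the minimum = 1 comparison(s); min is 29, place at index 4 -> [5, 13, 24, 27, 29, 35]
Selection sort always scans the whole unsorted suffix, so the count is (n-1) + (n-2) + ... + 1 = n(n-1)/2 = 6*5/2 = 15 regardless of the input order.
Total comparisons: 5 + 4 + 3 + 2 + 1 = 15


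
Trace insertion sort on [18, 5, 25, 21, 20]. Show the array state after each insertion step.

First element 18 is already 'sorted'
Insert 5: shifted 1 elements -> [5, 18, 25, 21, 20]
Insert 25: shifted 0 elements -> [5, 18, 25, 21, 20]
Insert 21: shifted 1 elements -> [5, 18, 21, 25, 20]
Insert 20: shifted 2 elements -> [5, 18, 20, 21, 25]


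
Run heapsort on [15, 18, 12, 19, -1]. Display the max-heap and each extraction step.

Build heap: [19, 18, 12, 15, -1]
Extract 19: [18, 15, 12, -1, 19]
Extract 18: [15, -1, 12, 18, 19]
Extract 15: [12, -1, 15, 18, 19]
Extract 12: [-1, 12, 15, 18, 19]


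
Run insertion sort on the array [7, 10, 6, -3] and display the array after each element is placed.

First element 7 is already 'sorted'
Insert 10: shifted 0 elements -> [7, 10, 6, -3]
Insert 6: shifted 2 elements -> [6, 7, 10, -3]
Insert -3: shifted 3 elements -> [-3, 6, 7, 10]


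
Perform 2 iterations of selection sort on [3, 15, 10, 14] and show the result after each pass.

Pass 1: Select minimum 3 at index 0, swap -> [3, 15, 10, 14]
Pass 2: Select minimum 10 at index 2, swap -> [3, 10, 15, 14]


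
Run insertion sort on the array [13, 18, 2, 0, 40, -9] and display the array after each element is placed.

First element 13 is already 'sorted'
Insert 18: shifted 0 elements -> [13, 18, 2, 0, 40, -9]
Insert 2: shifted 2 elements -> [2, 13, 18, 0, 40, -9]
Insert 0: shifted 3 elements -> [0, 2, 13, 18, 40, -9]
Insert 40: shifted 0 elements -> [0, 2, 13, 18, 40, -9]
Insert -9: shifted 5 elements -> [-9, 0, 2, 13, 18, 40]


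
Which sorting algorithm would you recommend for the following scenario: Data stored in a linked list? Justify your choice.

Best choice: Merge sort
Reason: Merge sort doesn't require random access; can be done in O(1) extra space for linked lists


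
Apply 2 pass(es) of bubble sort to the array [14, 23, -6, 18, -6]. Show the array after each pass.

After pass 1: [14, -6, 18, -6, 23] (3 swaps)
After pass 2: [-6, 14, -6, 18, 23] (2 swaps)
Total swaps: 5


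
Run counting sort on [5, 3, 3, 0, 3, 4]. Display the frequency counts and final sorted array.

Count array: [1, 0, 0, 3, 1, 1]
(count[i] = number of elements equal to i)
Cumulative count: [1, 1, 1, 4, 5, 6]
Sorted: [0, 3, 3, 3, 4, 5]


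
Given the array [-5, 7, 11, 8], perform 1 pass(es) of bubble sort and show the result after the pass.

After pass 1: [-5, 7, 8, 11] (1 swaps)
Total swaps: 1


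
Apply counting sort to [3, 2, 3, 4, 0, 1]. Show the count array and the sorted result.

Count array: [1, 1, 1, 2, 1]
(count[i] = number of elements equal to i)
Cumulative count: [1, 2, 3, 5, 6]
Sorted: [0, 1, 2, 3, 3, 4]


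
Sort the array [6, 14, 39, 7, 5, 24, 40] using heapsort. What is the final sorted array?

Build heap: [40, 14, 39, 7, 5, 24, 6]
Extract 40: [39, 14, 24, 7, 5, 6, 40]
Extract 39: [24, 14, 6, 7, 5, 39, 40]
Extract 24: [14, 7, 6, 5, 24, 39, 40]
Extract 14: [7, 5, 6, 14, 24, 39, 40]
Extract 7: [6, 5, 7, 14, 24, 39, 40]
Extract 6: [5, 6, 7, 14, 24, 39, 40]


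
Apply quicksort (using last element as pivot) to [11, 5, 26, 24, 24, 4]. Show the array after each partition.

Partition 1: pivot=4 at index 0 -> [4, 5, 26, 24, 24, 11]
Partition 2: pivot=11 at index 2 -> [4, 5, 11, 24, 24, 26]
Partition 3: pivot=26 at index 5 -> [4, 5, 11, 24, 24, 26]
Partition 4: pivot=24 at index 4 -> [4, 5, 11, 24, 24, 26]


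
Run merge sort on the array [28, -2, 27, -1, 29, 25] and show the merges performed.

Divide and conquer:
  Merge [-2] + [27] -> [-2, 27]
  Merge [28] + [-2, 27] -> [-2, 27, 28]
  Merge [29] + [25] -> [25, 29]
  Merge [-1] + [25, 29] -> [-1, 25, 29]
  Merge [-2, 27, 28] + [-1, 25, 29] -> [-2, -1, 25, 27, 28, 29]


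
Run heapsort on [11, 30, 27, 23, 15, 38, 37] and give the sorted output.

Build heap: [38, 30, 37, 23, 15, 27, 11]
Extract 38: [37, 30, 27, 23, 15, 11, 38]
Extract 37: [30, 23, 27, 11, 15, 37, 38]
Extract 30: [27, 23, 15, 11, 30, 37, 38]
Extract 27: [23, 11, 15, 27, 30, 37, 38]
Extract 23: [15, 11, 23, 27, 30, 37, 38]
Extract 15: [11, 15, 23, 27, 30, 37, 38]


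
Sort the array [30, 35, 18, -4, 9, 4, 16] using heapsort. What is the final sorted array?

Build heap: [35, 30, 18, -4, 9, 4, 16]
Extract 35: [30, 16, 18, -4, 9, 4, 35]
Extract 30: [18, 16, 4, -4, 9, 30, 35]
Extract 18: [16, 9, 4, -4, 18, 30, 35]
Extract 16: [9, -4, 4, 16, 18, 30, 35]
Extract 9: [4, -4, 9, 16, 18, 30, 35]
Extract 4: [-4, 4, 9, 16, 18, 30, 35]


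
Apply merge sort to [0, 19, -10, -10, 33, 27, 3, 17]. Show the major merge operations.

Divide and conquer:
  Merge [0] + [19] -> [0, 19]
  Merge [-10] + [-10] -> [-10, -10]
  Merge [0, 19] + [-10, -10] -> [-10, -10, 0, 19]
  Merge [33] + [27] -> [27, 33]
  Merge [3] + [17] -> [3, 17]
  Merge [27, 33] + [3, 17] -> [3, 17, 27, 33]
  Merge [-10, -10, 0, 19] + [3, 17, 27, 33] -> [-10, -10, 0, 3, 17, 19, 27, 33]


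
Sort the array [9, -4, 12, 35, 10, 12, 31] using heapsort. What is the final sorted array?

Build heap: [35, 10, 31, -4, 9, 12, 12]
Extract 35: [31, 10, 12, -4, 9, 12, 35]
Extract 31: [12, 10, 12, -4, 9, 31, 35]
Extract 12: [12, 10, 9, -4, 12, 31, 35]
Extract 12: [10, -4, 9, 12, 12, 31, 35]
Extract 10: [9, -4, 10, 12, 12, 31, 35]
Extract 9: [-4, 9, 10, 12, 12, 31, 35]


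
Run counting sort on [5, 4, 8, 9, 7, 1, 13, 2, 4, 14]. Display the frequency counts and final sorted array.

Count array: [0, 1, 1, 0, 2, 1, 0, 1, 1, 1, 0, 0, 0, 1, 1]
(count[i] = number of elements equal to i)
Cumulative count: [0, 1, 2, 2, 4, 5, 5, 6, 7, 8, 8, 8, 8, 9, 10]
Sorted: [1, 2, 4, 4, 5, 7, 8, 9, 13, 14]


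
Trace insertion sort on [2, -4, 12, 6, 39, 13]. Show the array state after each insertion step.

First element 2 is already 'sorted'
Insert -4: shifted 1 elements -> [-4, 2, 12, 6, 39, 13]
Insert 12: shifted 0 elements -> [-4, 2, 12, 6, 39, 13]
Insert 6: shifted 1 elements -> [-4, 2, 6, 12, 39, 13]
Insert 39: shifted 0 elements -> [-4, 2, 6, 12, 39, 13]
Insert 13: shifted 1 elements -> [-4, 2, 6, 12, 13, 39]


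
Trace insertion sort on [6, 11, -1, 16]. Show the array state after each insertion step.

First element 6 is already 'sorted'
Insert 11: shifted 0 elements -> [6, 11, -1, 16]
Insert -1: shifted 2 elements -> [-1, 6, 11, 16]
Insert 16: shifted 0 elements -> [-1, 6, 11, 16]


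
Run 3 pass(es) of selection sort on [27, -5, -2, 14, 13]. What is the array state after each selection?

Pass 1: Select minimum -5 at index 1, swap -> [-5, 27, -2, 14, 13]
Pass 2: Select minimum -2 at index 2, swap -> [-5, -2, 27, 14, 13]
Pass 3: Select minimum 13 at index 4, swap -> [-5, -2, 13, 14, 27]


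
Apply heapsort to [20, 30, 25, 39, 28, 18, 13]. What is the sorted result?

Build heap: [39, 30, 25, 20, 28, 18, 13]
Extract 39: [30, 28, 25, 20, 13, 18, 39]
Extract 30: [28, 20, 25, 18, 13, 30, 39]
Extract 28: [25, 20, 13, 18, 28, 30, 39]
Extract 25: [20, 18, 13, 25, 28, 30, 39]
Extract 20: [18, 13, 20, 25, 28, 30, 39]
Extract 18: [13, 18, 20, 25, 28, 30, 39]


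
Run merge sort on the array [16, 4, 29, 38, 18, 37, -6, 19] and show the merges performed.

Divide and conquer:
  Merge [16] + [4] -> [4, 16]
  Merge [29] + [38] -> [29, 38]
  Merge [4, 16] + [29, 38] -> [4, 16, 29, 38]
  Merge [18] + [37] -> [18, 37]
  Merge [-6] + [19] -> [-6, 19]
  Merge [18, 37] + [-6, 19] -> [-6, 18, 19, 37]
  Merge [4, 16, 29, 38] + [-6, 18, 19, 37] -> [-6, 4, 16, 18, 19, 29, 37, 38]


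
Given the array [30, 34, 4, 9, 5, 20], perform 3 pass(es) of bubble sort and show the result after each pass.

After pass 1: [30, 4, 9, 5, 20, 34] (4 swaps)
After pass 2: [4, 9, 5, 20, 30, 34] (4 swaps)
After pass 3: [4, 5, 9, 20, 30, 34] (1 swaps)
Total swaps: 9


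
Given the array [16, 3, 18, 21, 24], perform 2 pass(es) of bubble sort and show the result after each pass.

After pass 1: [3, 16, 18, 21, 24] (1 swaps)
After pass 2: [3, 16, 18, 21, 24] (0 swaps)
Total swaps: 1


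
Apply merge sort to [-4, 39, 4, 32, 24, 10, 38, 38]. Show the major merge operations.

Divide and conquer:
  Merge [-4] + [39] -> [-4, 39]
  Merge [4] + [32] -> [4, 32]
  Merge [-4, 39] + [4, 32] -> [-4, 4, 32, 39]
  Merge [24] + [10] -> [10, 24]
  Merge [38] + [38] -> [38, 38]
  Merge [10, 24] + [38, 38] -> [10, 24, 38, 38]
  Merge [-4, 4, 32, 39] + [10, 24, 38, 38] -> [-4, 4, 10, 24, 32, 38, 38, 39]


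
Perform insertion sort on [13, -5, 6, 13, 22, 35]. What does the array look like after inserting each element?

First element 13 is already 'sorted'
Insert -5: shifted 1 elements -> [-5, 13, 6, 13, 22, 35]
Insert 6: shifted 1 elements -> [-5, 6, 13, 13, 22, 35]
Insert 13: shifted 0 elements -> [-5, 6, 13, 13, 22, 35]
Insert 22: shifted 0 elements -> [-5, 6, 13, 13, 22, 35]
Insert 35: shifted 0 elements -> [-5, 6, 13, 13, 22, 35]


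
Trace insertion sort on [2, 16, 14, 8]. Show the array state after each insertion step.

First element 2 is already 'sorted'
Insert 16: shifted 0 elements -> [2, 16, 14, 8]
Insert 14: shifted 1 elements -> [2, 14, 16, 8]
Insert 8: shifted 2 elements -> [2, 8, 14, 16]


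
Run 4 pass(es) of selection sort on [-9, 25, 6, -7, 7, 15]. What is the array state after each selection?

Pass 1: Select minimum -9 at index 0, swap -> [-9, 25, 6, -7, 7, 15]
Pass 2: Select minimum -7 at index 3, swap -> [-9, -7, 6, 25, 7, 15]
Pass 3: Select minimum 6 at index 2, swap -> [-9, -7, 6, 25, 7, 15]
Pass 4: Select minimum 7 at index 4, swap -> [-9, -7, 6, 7, 25, 15]


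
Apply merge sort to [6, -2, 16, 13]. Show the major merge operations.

Divide and conquer:
  Merge [6] + [-2] -> [-2, 6]
  Merge [16] + [13] -> [13, 16]
  Merge [-2, 6] + [13, 16] -> [-2, 6, 13, 16]


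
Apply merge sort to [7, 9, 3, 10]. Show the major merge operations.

Divide and conquer:
  Merge [7] + [9] -> [7, 9]
  Merge [3] + [10] -> [3, 10]
  Merge [7, 9] + [3, 10] -> [3, 7, 9, 10]


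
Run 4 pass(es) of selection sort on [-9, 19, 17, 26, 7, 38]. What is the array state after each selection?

Pass 1: Select minimum -9 at index 0, swap -> [-9, 19, 17, 26, 7, 38]
Pass 2: Select minimum 7 at index 4, swap -> [-9, 7, 17, 26, 19, 38]
Pass 3: Select minimum 17 at index 2, swap -> [-9, 7, 17, 26, 19, 38]
Pass 4: Select minimum 19 at index 4, swap -> [-9, 7, 17, 19, 26, 38]


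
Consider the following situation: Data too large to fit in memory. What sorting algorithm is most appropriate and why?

Best choice: External merge sort
Reason: Minimizes disk I/O by sequential reads/writes


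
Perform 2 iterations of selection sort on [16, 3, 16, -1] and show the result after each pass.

Pass 1: Select minimum -1 at index 3, swap -> [-1, 3, 16, 16]
Pass 2: Select minimum 3 at index 1, swap -> [-1, 3, 16, 16]


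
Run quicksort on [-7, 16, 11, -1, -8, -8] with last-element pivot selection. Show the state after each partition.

Partition 1: pivot=-8 at index 1 -> [-8, -8, 11, -1, -7, 16]
Partition 2: pivot=16 at index 5 -> [-8, -8, 11, -1, -7, 16]
Partition 3: pivot=-7 at index 2 -> [-8, -8, -7, -1, 11, 16]
Partition 4: pivot=11 at index 4 -> [-8, -8, -7, -1, 11, 16]


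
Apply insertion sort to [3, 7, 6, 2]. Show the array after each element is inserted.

First element 3 is already 'sorted'
Insert 7: shifted 0 elements -> [3, 7, 6, 2]
Insert 6: shifted 1 elements -> [3, 6, 7, 2]
Insert 2: shifted 3 elements -> [2, 3, 6, 7]


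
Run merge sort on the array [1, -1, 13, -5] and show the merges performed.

Divide and conquer:
  Merge [1] + [-1] -> [-1, 1]
  Merge [13] + [-5] -> [-5, 13]
  Merge [-1, 1] + [-5, 13] -> [-5, -1, 1, 13]


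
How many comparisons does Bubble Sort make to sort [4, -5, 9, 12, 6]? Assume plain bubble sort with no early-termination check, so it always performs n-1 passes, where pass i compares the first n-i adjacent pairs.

Pass 1: compare adjacent pairs (0,1)..(3,4) = 4 comparison(s), 2 swap(s) -> [-5, 4, 9, 6, 12]
Pass 2: compare adjacent pairs (0,1)..(2,3) = 3 comparison(s), 1 swap(s) -> [-5, 4, 6, 9, 12]
Pass 3: compare adjacent pairs (0,1)..(1,2) = 2 comparison(s), 0 swap(s) -> [-5, 4, 6, 9, 12]
Pass 4: compare adjacent pairs (0,1)..(0,1) = 1 comparison(s), 0 swap(s) -> [-5, 4, 6, 9, 12]
Total comparisons: 4 + 3 + 2 + 1 = 10


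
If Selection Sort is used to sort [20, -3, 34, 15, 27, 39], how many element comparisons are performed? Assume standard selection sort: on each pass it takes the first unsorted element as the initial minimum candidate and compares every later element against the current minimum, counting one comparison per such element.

Pass 1: scan indices 1..5 for the minimum = 5 comparison(s); min is -3, place at index 0 -> [-3, 20, 34, 15, 27, 39]
Pass 2: scan indices 2..5 for the minimum = 4 comparison(s); min is 15, place at index 1 -> [-3, 15, 34, 20, 27, 39]
Pass 3: scan indices 3..5 for the minimum = 3 comparison(s); min is 20, place at index 2 -> [-3, 15, 20, 34, 27, 39]
Pass 4: scan indices 4..5 for the minimum = 2 comparison(s); min is 27, place at index 3 -> [-3, 15, 20, 27, 34, 39]
Pass 5: scan indices 5..5 for the minimum = 1 comparison(s); min is 34, place at index 4 -> [-3, 15, 20, 27, 34, 39]
Selection sort always scans the whole unsorted suffix, so the count is (n-1) + (n-2) + ... + 1 = n(n-1)/2 = 6*5/2 = 15 regardless of the input order.
Total comparisons: 5 + 4 + 3 + 2 + 1 = 15


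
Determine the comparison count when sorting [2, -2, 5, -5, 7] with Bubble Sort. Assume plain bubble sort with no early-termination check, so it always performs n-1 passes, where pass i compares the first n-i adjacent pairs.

Pass 1: compare adjacent pairs (0,1)..(3,4) = 4 comparison(s), 2 swap(s) -> [-2, 2, -5, 5, 7]
Pass 2: compare adjacent pairs (0,1)..(2,3) = 3 comparison(s), 1 swap(s) -> [-2, -5, 2, 5, 7]
Pass 3: compare adjacent pairs (0,1)..(1,2) = 2 comparison(s), 1 swap(s) -> [-5, -2, 2, 5, 7]
Pass 4: compare adjacent pairs (0,1)..(0,1) = 1 comparison(s), 0 swap(s) -> [-5, -2, 2, 5, 7]
Total comparisons: 4 + 3 + 2 + 1 = 10


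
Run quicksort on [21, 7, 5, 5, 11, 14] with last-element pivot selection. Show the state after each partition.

Partition 1: pivot=14 at index 4 -> [7, 5, 5, 11, 14, 21]
Partition 2: pivot=11 at index 3 -> [7, 5, 5, 11, 14, 21]
Partition 3: pivot=5 at index 1 -> [5, 5, 7, 11, 14, 21]


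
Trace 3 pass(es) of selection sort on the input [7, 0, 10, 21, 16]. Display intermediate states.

Pass 1: Select minimum 0 at index 1, swap -> [0, 7, 10, 21, 16]
Pass 2: Select minimum 7 at index 1, swap -> [0, 7, 10, 21, 16]
Pass 3: Select minimum 10 at index 2, swap -> [0, 7, 10, 21, 16]


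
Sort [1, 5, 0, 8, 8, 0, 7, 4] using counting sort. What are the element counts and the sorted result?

Count array: [2, 1, 0, 0, 1, 1, 0, 1, 2]
(count[i] = number of elements equal to i)
Cumulative count: [2, 3, 3, 3, 4, 5, 5, 6, 8]
Sorted: [0, 0, 1, 4, 5, 7, 8, 8]


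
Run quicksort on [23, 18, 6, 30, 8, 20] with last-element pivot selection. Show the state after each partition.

Partition 1: pivot=20 at index 3 -> [18, 6, 8, 20, 23, 30]
Partition 2: pivot=8 at index 1 -> [6, 8, 18, 20, 23, 30]
Partition 3: pivot=30 at index 5 -> [6, 8, 18, 20, 23, 30]


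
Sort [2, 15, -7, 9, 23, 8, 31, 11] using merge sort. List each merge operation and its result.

Divide and conquer:
  Merge [2] + [15] -> [2, 15]
  Merge [-7] + [9] -> [-7, 9]
  Merge [2, 15] + [-7, 9] -> [-7, 2, 9, 15]
  Merge [23] + [8] -> [8, 23]
  Merge [31] + [11] -> [11, 31]
  Merge [8, 23] + [11, 31] -> [8, 11, 23, 31]
  Merge [-7, 2, 9, 15] + [8, 11, 23, 31] -> [-7, 2, 8, 9, 11, 15, 23, 31]


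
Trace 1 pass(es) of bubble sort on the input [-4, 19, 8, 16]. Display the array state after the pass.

After pass 1: [-4, 8, 16, 19] (2 swaps)
Total swaps: 2


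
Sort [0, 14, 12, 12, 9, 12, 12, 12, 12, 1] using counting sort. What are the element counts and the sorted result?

Count array: [1, 1, 0, 0, 0, 0, 0, 0, 0, 1, 0, 0, 6, 0, 1]
(count[i] = number of elements equal to i)
Cumulative count: [1, 2, 2, 2, 2, 2, 2, 2, 2, 3, 3, 3, 9, 9, 10]
Sorted: [0, 1, 9, 12, 12, 12, 12, 12, 12, 14]


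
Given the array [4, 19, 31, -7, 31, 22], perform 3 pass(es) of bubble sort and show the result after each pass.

After pass 1: [4, 19, -7, 31, 22, 31] (2 swaps)
After pass 2: [4, -7, 19, 22, 31, 31] (2 swaps)
After pass 3: [-7, 4, 19, 22, 31, 31] (1 swaps)
Total swaps: 5


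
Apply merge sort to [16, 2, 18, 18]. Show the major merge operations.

Divide and conquer:
  Merge [16] + [2] -> [2, 16]
  Merge [18] + [18] -> [18, 18]
  Merge [2, 16] + [18, 18] -> [2, 16, 18, 18]


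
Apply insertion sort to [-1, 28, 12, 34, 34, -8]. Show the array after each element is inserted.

First element -1 is already 'sorted'
Insert 28: shifted 0 elements -> [-1, 28, 12, 34, 34, -8]
Insert 12: shifted 1 elements -> [-1, 12, 28, 34, 34, -8]
Insert 34: shifted 0 elements -> [-1, 12, 28, 34, 34, -8]
Insert 34: shifted 0 elements -> [-1, 12, 28, 34, 34, -8]
Insert -8: shifted 5 elements -> [-8, -1, 12, 28, 34, 34]


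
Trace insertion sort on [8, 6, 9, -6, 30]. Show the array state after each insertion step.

First element 8 is already 'sorted'
Insert 6: shifted 1 elements -> [6, 8, 9, -6, 30]
Insert 9: shifted 0 elements -> [6, 8, 9, -6, 30]
Insert -6: shifted 3 elements -> [-6, 6, 8, 9, 30]
Insert 30: shifted 0 elements -> [-6, 6, 8, 9, 30]


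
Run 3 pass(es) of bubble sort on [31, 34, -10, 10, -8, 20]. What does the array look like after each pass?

After pass 1: [31, -10, 10, -8, 20, 34] (4 swaps)
After pass 2: [-10, 10, -8, 20, 31, 34] (4 swaps)
After pass 3: [-10, -8, 10, 20, 31, 34] (1 swaps)
Total swaps: 9


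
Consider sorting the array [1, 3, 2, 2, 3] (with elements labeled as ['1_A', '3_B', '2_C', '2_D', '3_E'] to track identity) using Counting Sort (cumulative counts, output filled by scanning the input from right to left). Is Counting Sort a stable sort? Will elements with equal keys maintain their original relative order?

Trace Counting Sort on the labeled array (the key is the number; the letter only tracks identity):
  Counts for values 0..3: [0, 1, 2, 2]
  Cumulative counts: [0, 1, 3, 5]
  Scan right to left: place 3_E at output index 4
  Scan right to left: place 2_D at output index 2
  Scan right to left: place 2_C at output index 1
  Scan right to left: place 3_B at output index 3
  Scan right to left: place 1_A at output index 0
  Output: [1_A, 2_C, 2_D, 3_B, 3_E]
Equal keys:
  value 2: originally 2_C, 2_D; after sorting 2_C, 2_D -> order preserved
  value 3: originally 3_B, 3_E; after sorting 3_B, 3_E -> order preserved
All equal keys kept their original relative order. Counting Sort is stable: scanning the input right to left with decreasing cumulative counts places later duplicates at later output positions.
Answer: Stable


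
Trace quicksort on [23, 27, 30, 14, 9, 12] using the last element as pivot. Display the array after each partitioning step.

Partition 1: pivot=12 at index 1 -> [9, 12, 30, 14, 23, 27]
Partition 2: pivot=27 at index 4 -> [9, 12, 14, 23, 27, 30]
Partition 3: pivot=23 at index 3 -> [9, 12, 14, 23, 27, 30]


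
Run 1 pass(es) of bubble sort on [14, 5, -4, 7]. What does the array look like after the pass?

After pass 1: [5, -4, 7, 14] (3 swaps)
Total swaps: 3


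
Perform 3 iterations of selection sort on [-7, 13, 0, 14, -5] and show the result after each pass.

Pass 1: Select minimum -7 at index 0, swap -> [-7, 13, 0, 14, -5]
Pass 2: Select minimum -5 at index 4, swap -> [-7, -5, 0, 14, 13]
Pass 3: Select minimum 0 at index 2, swap -> [-7, -5, 0, 14, 13]


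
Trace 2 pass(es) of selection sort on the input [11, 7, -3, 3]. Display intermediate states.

Pass 1: Select minimum -3 at index 2, swap -> [-3, 7, 11, 3]
Pass 2: Select minimum 3 at index 3, swap -> [-3, 3, 11, 7]


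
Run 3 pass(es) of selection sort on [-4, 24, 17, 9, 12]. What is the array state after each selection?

Pass 1: Select minimum -4 at index 0, swap -> [-4, 24, 17, 9, 12]
Pass 2: Select minimum 9 at index 3, swap -> [-4, 9, 17, 24, 12]
Pass 3: Select minimum 12 at index 4, swap -> [-4, 9, 12, 24, 17]


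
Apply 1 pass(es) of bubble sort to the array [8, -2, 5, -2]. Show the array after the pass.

After pass 1: [-2, 5, -2, 8] (3 swaps)
Total swaps: 3


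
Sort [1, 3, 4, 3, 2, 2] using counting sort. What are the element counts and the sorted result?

Count array: [0, 1, 2, 2, 1]
(count[i] = number of elements equal to i)
Cumulative count: [0, 1, 3, 5, 6]
Sorted: [1, 2, 2, 3, 3, 4]


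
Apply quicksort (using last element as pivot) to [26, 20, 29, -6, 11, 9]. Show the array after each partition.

Partition 1: pivot=9 at index 1 -> [-6, 9, 29, 26, 11, 20]
Partition 2: pivot=20 at index 3 -> [-6, 9, 11, 20, 29, 26]
Partition 3: pivot=26 at index 4 -> [-6, 9, 11, 20, 26, 29]


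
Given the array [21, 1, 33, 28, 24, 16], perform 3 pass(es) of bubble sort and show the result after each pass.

After pass 1: [1, 21, 28, 24, 16, 33] (4 swaps)
After pass 2: [1, 21, 24, 16, 28, 33] (2 swaps)
After pass 3: [1, 21, 16, 24, 28, 33] (1 swaps)
Total swaps: 7


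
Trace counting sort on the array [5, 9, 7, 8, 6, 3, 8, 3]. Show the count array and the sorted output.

Count array: [0, 0, 0, 2, 0, 1, 1, 1, 2, 1]
(count[i] = number of elements equal to i)
Cumulative count: [0, 0, 0, 2, 2, 3, 4, 5, 7, 8]
Sorted: [3, 3, 5, 6, 7, 8, 8, 9]


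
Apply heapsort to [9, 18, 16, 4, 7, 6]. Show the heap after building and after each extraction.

Build heap: [18, 9, 16, 4, 7, 6]
Extract 18: [16, 9, 6, 4, 7, 18]
Extract 16: [9, 7, 6, 4, 16, 18]
Extract 9: [7, 4, 6, 9, 16, 18]
Extract 7: [6, 4, 7, 9, 16, 18]
Extract 6: [4, 6, 7, 9, 16, 18]


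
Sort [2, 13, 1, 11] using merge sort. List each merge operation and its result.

Divide and conquer:
  Merge [2] + [13] -> [2, 13]
  Merge [1] + [11] -> [1, 11]
  Merge [2, 13] + [1, 11] -> [1, 2, 11, 13]


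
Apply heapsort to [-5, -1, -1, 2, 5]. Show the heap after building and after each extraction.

Build heap: [5, 2, -1, -5, -1]
Extract 5: [2, -1, -1, -5, 5]
Extract 2: [-1, -5, -1, 2, 5]
Extract -1: [-1, -5, -1, 2, 5]
Extract -1: [-5, -1, -1, 2, 5]


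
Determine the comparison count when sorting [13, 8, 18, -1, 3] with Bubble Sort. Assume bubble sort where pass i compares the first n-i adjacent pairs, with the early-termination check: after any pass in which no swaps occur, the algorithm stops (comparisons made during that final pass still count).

Pass 1: compare adjacent pairs (0,1)..(3,4) = 4 comparison(s), 3 swap(s) -> [8, 13, -1, 3, 18]
Pass 2: compare adjacent pairs (0,1)..(2,3) = 3 comparison(s), 2 swap(s) -> [8, -1, 3, 13, 18]
Pass 3: compare adjacent pairs (0,1)..(1,2) = 2 comparison(s), 2 swap(s) -> [-1, 3, 8, 13, 18]
Pass 4: compare adjacent pairs (0,1)..(0,1) = 1 comparison(s), 0 swap(s) -> [-1, 3, 8, 13, 18]
No swaps in this pass, so bubble sort stops here.
Total comparisons: 4 + 3 + 2 + 1 = 10


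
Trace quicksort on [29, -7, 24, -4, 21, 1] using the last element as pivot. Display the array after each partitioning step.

Partition 1: pivot=1 at index 2 -> [-7, -4, 1, 29, 21, 24]
Partition 2: pivot=-4 at index 1 -> [-7, -4, 1, 29, 21, 24]
Partition 3: pivot=24 at index 4 -> [-7, -4, 1, 21, 24, 29]


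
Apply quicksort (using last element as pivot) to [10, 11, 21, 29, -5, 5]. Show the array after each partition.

Partition 1: pivot=5 at index 1 -> [-5, 5, 21, 29, 10, 11]
Partition 2: pivot=11 at index 3 -> [-5, 5, 10, 11, 21, 29]
Partition 3: pivot=29 at index 5 -> [-5, 5, 10, 11, 21, 29]


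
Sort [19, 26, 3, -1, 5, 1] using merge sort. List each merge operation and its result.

Divide and conquer:
  Merge [26] + [3] -> [3, 26]
  Merge [19] + [3, 26] -> [3, 19, 26]
  Merge [5] + [1] -> [1, 5]
  Merge [-1] + [1, 5] -> [-1, 1, 5]
  Merge [3, 19, 26] + [-1, 1, 5] -> [-1, 1, 3, 5, 19, 26]


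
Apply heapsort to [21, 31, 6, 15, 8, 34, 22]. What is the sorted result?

Build heap: [34, 31, 22, 15, 8, 6, 21]
Extract 34: [31, 21, 22, 15, 8, 6, 34]
Extract 31: [22, 21, 6, 15, 8, 31, 34]
Extract 22: [21, 15, 6, 8, 22, 31, 34]
Extract 21: [15, 8, 6, 21, 22, 31, 34]
Extract 15: [8, 6, 15, 21, 22, 31, 34]
Extract 8: [6, 8, 15, 21, 22, 31, 34]


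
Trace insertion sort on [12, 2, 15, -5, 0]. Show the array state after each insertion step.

First element 12 is already 'sorted'
Insert 2: shifted 1 elements -> [2, 12, 15, -5, 0]
Insert 15: shifted 0 elements -> [2, 12, 15, -5, 0]
Insert -5: shifted 3 elements -> [-5, 2, 12, 15, 0]
Insert 0: shifted 3 elements -> [-5, 0, 2, 12, 15]


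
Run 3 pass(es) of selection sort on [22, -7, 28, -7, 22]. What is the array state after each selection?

Pass 1: Select minimum -7 at index 1, swap -> [-7, 22, 28, -7, 22]
Pass 2: Select minimum -7 at index 3, swap -> [-7, -7, 28, 22, 22]
Pass 3: Select minimum 22 at index 3, swap -> [-7, -7, 22, 28, 22]


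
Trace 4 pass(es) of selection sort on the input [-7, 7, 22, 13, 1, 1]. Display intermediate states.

Pass 1: Select minimum -7 at index 0, swap -> [-7, 7, 22, 13, 1, 1]
Pass 2: Select minimum 1 at index 4, swap -> [-7, 1, 22, 13, 7, 1]
Pass 3: Select minimum 1 at index 5, swap -> [-7, 1, 1, 13, 7, 22]
Pass 4: Select minimum 7 at index 4, swap -> [-7, 1, 1, 7, 13, 22]


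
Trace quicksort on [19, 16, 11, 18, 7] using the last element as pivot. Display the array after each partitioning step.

Partition 1: pivot=7 at index 0 -> [7, 16, 11, 18, 19]
Partition 2: pivot=19 at index 4 -> [7, 16, 11, 18, 19]
Partition 3: pivot=18 at index 3 -> [7, 16, 11, 18, 19]
Partition 4: pivot=11 at index 1 -> [7, 11, 16, 18, 19]


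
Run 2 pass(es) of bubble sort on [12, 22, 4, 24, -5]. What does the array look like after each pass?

After pass 1: [12, 4, 22, -5, 24] (2 swaps)
After pass 2: [4, 12, -5, 22, 24] (2 swaps)
Total swaps: 4


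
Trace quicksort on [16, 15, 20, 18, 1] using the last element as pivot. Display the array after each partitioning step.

Partition 1: pivot=1 at index 0 -> [1, 15, 20, 18, 16]
Partition 2: pivot=16 at index 2 -> [1, 15, 16, 18, 20]
Partition 3: pivot=20 at index 4 -> [1, 15, 16, 18, 20]


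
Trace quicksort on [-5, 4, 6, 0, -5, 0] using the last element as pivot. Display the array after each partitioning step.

Partition 1: pivot=0 at index 3 -> [-5, 0, -5, 0, 6, 4]
Partition 2: pivot=-5 at index 1 -> [-5, -5, 0, 0, 6, 4]
Partition 3: pivot=4 at index 4 -> [-5, -5, 0, 0, 4, 6]


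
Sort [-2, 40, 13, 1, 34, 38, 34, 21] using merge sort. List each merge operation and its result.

Divide and conquer:
  Merge [-2] + [40] -> [-2, 40]
  Merge [13] + [1] -> [1, 13]
  Merge [-2, 40] + [1, 13] -> [-2, 1, 13, 40]
  Merge [34] + [38] -> [34, 38]
  Merge [34] + [21] -> [21, 34]
  Merge [34, 38] + [21, 34] -> [21, 34, 34, 38]
  Merge [-2, 1, 13, 40] + [21, 34, 34, 38] -> [-2, 1, 13, 21, 34, 34, 38, 40]


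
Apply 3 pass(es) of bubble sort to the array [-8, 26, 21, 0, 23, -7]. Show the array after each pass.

After pass 1: [-8, 21, 0, 23, -7, 26] (4 swaps)
After pass 2: [-8, 0, 21, -7, 23, 26] (2 swaps)
After pass 3: [-8, 0, -7, 21, 23, 26] (1 swaps)
Total swaps: 7


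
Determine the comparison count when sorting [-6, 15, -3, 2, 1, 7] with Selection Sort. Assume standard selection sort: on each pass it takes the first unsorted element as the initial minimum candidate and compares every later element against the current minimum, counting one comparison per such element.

Pass 1: scan indices 1..5 for the minimum = 5 comparison(s); min is -6, place at index 0 -> [-6, 15, -3, 2, 1, 7]
Pass 2: scan indices 2..5 for the minimum = 4 comparison(s); min is -3, place at index 1 -> [-6, -3, 15, 2, 1, 7]
Pass 3: scan indices 3..5 for the minimum = 3 comparison(s); min is 1, place at index 2 -> [-6, -3, 1, 2, 15, 7]
Pass 4: scan indices 4..5 for the minimum = 2 comparison(s); min is 2, place at index 3 -> [-6, -3, 1, 2, 15, 7]
Pass 5: scan indices 5..5 for the minimum = 1 comparison(s); min is 7, place at index 4 -> [-6, -3, 1, 2, 7, 15]
Selection sort always scans the whole unsorted suffix, so the count is (n-1) + (n-2) + ... + 1 = n(n-1)/2 = 6*5/2 = 15 regardless of the input order.
Total comparisons: 5 + 4 + 3 + 2 + 1 = 15


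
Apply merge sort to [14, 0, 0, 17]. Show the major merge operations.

Divide and conquer:
  Merge [14] + [0] -> [0, 14]
  Merge [0] + [17] -> [0, 17]
  Merge [0, 14] + [0, 17] -> [0, 0, 14, 17]


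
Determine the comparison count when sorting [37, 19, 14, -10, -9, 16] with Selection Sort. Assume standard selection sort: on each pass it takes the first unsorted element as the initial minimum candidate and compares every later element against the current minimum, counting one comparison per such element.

Pass 1: scan indices 1..5 for the minimum = 5 comparison(s); min is -10, place at index 0 -> [-10, 19, 14, 37, -9, 16]
Pass 2: scan indices 2..5 for the minimum = 4 comparison(s); min is -9, place at index 1 -> [-10, -9, 14, 37, 19, 16]
Pass 3: scan indices 3..5 for the minimum = 3 comparison(s); min is 14, place at index 2 -> [-10, -9, 14, 37, 19, 16]
Pass 4: scan indices 4..5 for the minimum = 2 comparison(s); min is 16, place at index 3 -> [-10, -9, 14, 16, 19, 37]
Pass 5: scan indices 5..5 for the minimum = 1 comparison(s); min is 19, place at index 4 -> [-10, -9, 14, 16, 19, 37]
Selection sort always scans the whole unsorted suffix, so the count is (n-1) + (n-2) + ... + 1 = n(n-1)/2 = 6*5/2 = 15 regardless of the input order.
Total comparisons: 5 + 4 + 3 + 2 + 1 = 15


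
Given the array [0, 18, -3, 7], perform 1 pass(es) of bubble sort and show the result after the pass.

After pass 1: [0, -3, 7, 18] (2 swaps)
Total swaps: 2
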